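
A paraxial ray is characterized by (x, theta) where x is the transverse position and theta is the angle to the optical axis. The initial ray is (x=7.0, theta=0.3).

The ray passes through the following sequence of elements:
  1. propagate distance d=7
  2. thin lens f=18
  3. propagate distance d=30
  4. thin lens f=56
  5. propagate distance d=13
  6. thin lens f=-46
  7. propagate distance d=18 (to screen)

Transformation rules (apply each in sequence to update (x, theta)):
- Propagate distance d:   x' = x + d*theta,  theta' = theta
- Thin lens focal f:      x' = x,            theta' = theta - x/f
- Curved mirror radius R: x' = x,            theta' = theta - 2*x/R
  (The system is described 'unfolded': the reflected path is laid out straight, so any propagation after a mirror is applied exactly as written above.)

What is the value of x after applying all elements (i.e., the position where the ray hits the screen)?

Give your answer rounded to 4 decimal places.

Answer: -5.2270

Derivation:
Initial: x=7.0000 theta=0.3000
After 1 (propagate distance d=7): x=9.1000 theta=0.3000
After 2 (thin lens f=18): x=9.1000 theta=-37/180 (≈-0.2056)
After 3 (propagate distance d=30): x=44/15 (≈2.9333) theta=-37/180 (≈-0.2056)
After 4 (thin lens f=56): x=44/15 (≈2.9333) theta=-65/252 (≈-0.2579)
After 5 (propagate distance d=13): x=-529/1260 (≈-0.4198) theta=-65/252 (≈-0.2579)
After 6 (thin lens f=-46): x=-529/1260 (≈-0.4198) theta=-673/2520 (≈-0.2671)
After 7 (propagate distance d=18 (to screen)): x=-3293/630 (≈-5.2270) theta=-673/2520 (≈-0.2671)
Rounded to 4 decimal places: x = -5.2270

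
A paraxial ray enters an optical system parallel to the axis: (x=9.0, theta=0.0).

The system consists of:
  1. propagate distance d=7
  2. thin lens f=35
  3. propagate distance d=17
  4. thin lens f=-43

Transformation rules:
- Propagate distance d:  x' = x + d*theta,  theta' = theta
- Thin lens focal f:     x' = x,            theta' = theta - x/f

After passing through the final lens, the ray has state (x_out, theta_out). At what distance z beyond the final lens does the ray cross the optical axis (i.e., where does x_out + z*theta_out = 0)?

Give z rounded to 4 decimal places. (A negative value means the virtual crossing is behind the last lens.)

Initial: x=9.0000 theta=0.0000
After 1 (propagate distance d=7): x=9.0000 theta=0.0000
After 2 (thin lens f=35): x=9.0000 theta=-9/35 (≈-0.2571)
After 3 (propagate distance d=17): x=162/35 (≈4.6286) theta=-9/35 (≈-0.2571)
After 4 (thin lens f=-43): x=162/35 (≈4.6286) theta=-45/301 (≈-0.1495)
z_focus = -x_out/theta_out = -(162/35)/(-45/301) = 30.9600
Rounded to 4 decimal places: z = 30.9600

Answer: 30.9600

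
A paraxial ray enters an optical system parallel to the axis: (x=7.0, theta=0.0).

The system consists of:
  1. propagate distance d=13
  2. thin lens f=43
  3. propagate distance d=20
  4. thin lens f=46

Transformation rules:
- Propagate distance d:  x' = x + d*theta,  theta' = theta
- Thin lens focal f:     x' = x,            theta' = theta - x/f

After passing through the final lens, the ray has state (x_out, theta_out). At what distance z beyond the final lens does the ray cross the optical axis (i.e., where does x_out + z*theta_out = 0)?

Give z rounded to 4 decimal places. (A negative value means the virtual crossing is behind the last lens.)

Answer: 15.3333

Derivation:
Initial: x=7.0000 theta=0.0000
After 1 (propagate distance d=13): x=7.0000 theta=0.0000
After 2 (thin lens f=43): x=7.0000 theta=-7/43 (≈-0.1628)
After 3 (propagate distance d=20): x=161/43 (≈3.7442) theta=-7/43 (≈-0.1628)
After 4 (thin lens f=46): x=161/43 (≈3.7442) theta=-21/86 (≈-0.2442)
z_focus = -x_out/theta_out = -(161/43)/(-21/86) = 46/3 ≈ 15.3333
Rounded to 4 decimal places: z = 15.3333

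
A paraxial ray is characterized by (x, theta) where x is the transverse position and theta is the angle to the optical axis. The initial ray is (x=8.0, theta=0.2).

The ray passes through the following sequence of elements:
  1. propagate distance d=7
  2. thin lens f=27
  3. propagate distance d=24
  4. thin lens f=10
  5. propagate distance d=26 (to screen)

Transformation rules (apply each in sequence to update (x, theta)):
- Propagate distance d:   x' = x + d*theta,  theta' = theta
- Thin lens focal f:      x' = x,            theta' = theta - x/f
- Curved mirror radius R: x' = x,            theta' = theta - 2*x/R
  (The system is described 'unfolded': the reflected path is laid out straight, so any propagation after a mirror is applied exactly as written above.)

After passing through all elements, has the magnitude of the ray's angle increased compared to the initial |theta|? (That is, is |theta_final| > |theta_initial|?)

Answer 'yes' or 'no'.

Answer: yes

Derivation:
Initial: x=8.0000 theta=0.2000
After 1 (propagate distance d=7): x=9.4000 theta=0.2000
After 2 (thin lens f=27): x=9.4000 theta=-4/27 (≈-0.1481)
After 3 (propagate distance d=24): x=263/45 (≈5.8444) theta=-4/27 (≈-0.1481)
After 4 (thin lens f=10): x=263/45 (≈5.8444) theta=-989/1350 (≈-0.7326)
After 5 (propagate distance d=26 (to screen)): x=-8912/675 (≈-13.2030) theta=-989/1350 (≈-0.7326)
|theta_initial|=0.2000 |theta_final|=989/1350 (≈0.7326) -> increased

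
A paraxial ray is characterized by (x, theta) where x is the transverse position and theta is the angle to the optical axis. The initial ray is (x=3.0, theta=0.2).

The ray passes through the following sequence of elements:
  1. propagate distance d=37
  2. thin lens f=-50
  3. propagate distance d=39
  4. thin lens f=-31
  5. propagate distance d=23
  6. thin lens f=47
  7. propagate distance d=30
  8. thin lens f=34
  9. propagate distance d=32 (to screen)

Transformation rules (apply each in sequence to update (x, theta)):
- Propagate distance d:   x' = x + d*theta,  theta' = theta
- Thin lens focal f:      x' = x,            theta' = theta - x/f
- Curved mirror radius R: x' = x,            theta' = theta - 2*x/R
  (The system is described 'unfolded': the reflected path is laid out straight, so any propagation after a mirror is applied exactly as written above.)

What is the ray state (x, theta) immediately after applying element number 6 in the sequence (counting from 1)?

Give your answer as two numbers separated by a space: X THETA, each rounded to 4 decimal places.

Initial: x=3.0000 theta=0.2000
After 1 (propagate distance d=37): x=10.4000 theta=0.2000
After 2 (thin lens f=-50): x=10.4000 theta=0.4080
After 3 (propagate distance d=39): x=26.3120 theta=0.4080
After 4 (thin lens f=-31): x=26.3120 theta=974/775 (≈1.2568)
After 5 (propagate distance d=23): x=213969/3875 (≈55.2178) theta=974/775 (≈1.2568)
After 6 (thin lens f=47): x=213969/3875 (≈55.2178) theta=14921/182125 (≈0.0819)
Rounded to 4 decimal places: x = 55.2178, theta = 0.0819

Answer: 55.2178 0.0819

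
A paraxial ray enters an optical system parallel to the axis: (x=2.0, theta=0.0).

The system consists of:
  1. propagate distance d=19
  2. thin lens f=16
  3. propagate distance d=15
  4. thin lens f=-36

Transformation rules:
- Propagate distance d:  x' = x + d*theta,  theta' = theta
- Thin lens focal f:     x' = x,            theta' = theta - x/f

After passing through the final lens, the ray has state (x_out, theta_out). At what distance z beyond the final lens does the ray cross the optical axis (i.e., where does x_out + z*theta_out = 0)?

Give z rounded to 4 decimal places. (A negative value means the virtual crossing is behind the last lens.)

Initial: x=2.0000 theta=0.0000
After 1 (propagate distance d=19): x=2.0000 theta=0.0000
After 2 (thin lens f=16): x=2.0000 theta=-0.1250
After 3 (propagate distance d=15): x=0.1250 theta=-0.1250
After 4 (thin lens f=-36): x=0.1250 theta=-35/288 (≈-0.1215)
z_focus = -x_out/theta_out = -(0.1250)/(-35/288) = 36/35 ≈ 1.0286
Rounded to 4 decimal places: z = 1.0286

Answer: 1.0286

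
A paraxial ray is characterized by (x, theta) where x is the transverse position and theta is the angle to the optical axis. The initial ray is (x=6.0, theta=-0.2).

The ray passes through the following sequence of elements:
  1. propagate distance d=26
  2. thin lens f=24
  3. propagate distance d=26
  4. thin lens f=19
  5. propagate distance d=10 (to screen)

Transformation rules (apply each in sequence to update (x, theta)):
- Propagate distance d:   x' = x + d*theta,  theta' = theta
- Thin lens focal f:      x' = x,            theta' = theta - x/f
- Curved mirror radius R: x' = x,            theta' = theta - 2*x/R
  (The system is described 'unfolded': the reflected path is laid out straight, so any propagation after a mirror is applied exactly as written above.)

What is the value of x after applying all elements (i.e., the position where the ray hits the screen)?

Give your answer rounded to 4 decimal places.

Initial: x=6.0000 theta=-0.2000
After 1 (propagate distance d=26): x=0.8000 theta=-0.2000
After 2 (thin lens f=24): x=0.8000 theta=-7/30 (≈-0.2333)
After 3 (propagate distance d=26): x=-79/15 (≈-5.2667) theta=-7/30 (≈-0.2333)
After 4 (thin lens f=19): x=-79/15 (≈-5.2667) theta=5/114 (≈0.0439)
After 5 (propagate distance d=10 (to screen)): x=-1376/285 (≈-4.8281) theta=5/114 (≈0.0439)
Rounded to 4 decimal places: x = -4.8281

Answer: -4.8281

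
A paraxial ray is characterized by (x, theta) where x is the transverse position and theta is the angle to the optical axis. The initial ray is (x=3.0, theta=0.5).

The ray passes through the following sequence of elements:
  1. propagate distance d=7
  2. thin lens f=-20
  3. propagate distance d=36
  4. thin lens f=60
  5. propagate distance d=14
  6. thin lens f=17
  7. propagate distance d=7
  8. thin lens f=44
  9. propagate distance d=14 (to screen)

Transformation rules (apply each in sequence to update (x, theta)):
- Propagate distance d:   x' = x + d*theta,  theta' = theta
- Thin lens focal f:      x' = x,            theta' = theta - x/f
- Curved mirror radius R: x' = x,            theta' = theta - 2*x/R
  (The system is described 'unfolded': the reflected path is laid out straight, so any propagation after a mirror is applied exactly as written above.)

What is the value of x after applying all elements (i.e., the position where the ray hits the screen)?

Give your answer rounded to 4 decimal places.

Answer: -12.4428

Derivation:
Initial: x=3.0000 theta=0.5000
After 1 (propagate distance d=7): x=6.5000 theta=0.5000
After 2 (thin lens f=-20): x=6.5000 theta=0.8250
After 3 (propagate distance d=36): x=36.2000 theta=0.8250
After 4 (thin lens f=60): x=36.2000 theta=133/600 (≈0.2217)
After 5 (propagate distance d=14): x=11791/300 (≈39.3033) theta=133/600 (≈0.2217)
After 6 (thin lens f=17): x=11791/300 (≈39.3033) theta=-7107/3400 (≈-2.0903)
After 7 (propagate distance d=7): x=251647/10200 (≈24.6713) theta=-7107/3400 (≈-2.0903)
After 8 (thin lens f=44): x=251647/10200 (≈24.6713) theta=-108161/40800 (≈-2.6510)
After 9 (propagate distance d=14 (to screen)): x=-84611/6800 (≈-12.4428) theta=-108161/40800 (≈-2.6510)
Rounded to 4 decimal places: x = -12.4428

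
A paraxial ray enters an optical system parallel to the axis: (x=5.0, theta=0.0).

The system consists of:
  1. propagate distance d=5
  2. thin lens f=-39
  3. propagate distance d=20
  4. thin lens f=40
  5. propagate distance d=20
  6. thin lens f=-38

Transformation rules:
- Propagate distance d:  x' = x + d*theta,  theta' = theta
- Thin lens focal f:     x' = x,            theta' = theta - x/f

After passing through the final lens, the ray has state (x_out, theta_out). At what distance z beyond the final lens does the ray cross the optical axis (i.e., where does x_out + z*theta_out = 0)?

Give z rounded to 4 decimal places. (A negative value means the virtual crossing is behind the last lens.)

Answer: -59.8092

Derivation:
Initial: x=5.0000 theta=0.0000
After 1 (propagate distance d=5): x=5.0000 theta=0.0000
After 2 (thin lens f=-39): x=5.0000 theta=5/39 (≈0.1282)
After 3 (propagate distance d=20): x=295/39 (≈7.5641) theta=5/39 (≈0.1282)
After 4 (thin lens f=40): x=295/39 (≈7.5641) theta=-19/312 (≈-0.0609)
After 5 (propagate distance d=20): x=165/26 (≈6.3462) theta=-19/312 (≈-0.0609)
After 6 (thin lens f=-38): x=165/26 (≈6.3462) theta=629/5928 (≈0.1061)
z_focus = -x_out/theta_out = -(165/26)/(629/5928) = -37620/629 ≈ -59.8092
Rounded to 4 decimal places: z = -59.8092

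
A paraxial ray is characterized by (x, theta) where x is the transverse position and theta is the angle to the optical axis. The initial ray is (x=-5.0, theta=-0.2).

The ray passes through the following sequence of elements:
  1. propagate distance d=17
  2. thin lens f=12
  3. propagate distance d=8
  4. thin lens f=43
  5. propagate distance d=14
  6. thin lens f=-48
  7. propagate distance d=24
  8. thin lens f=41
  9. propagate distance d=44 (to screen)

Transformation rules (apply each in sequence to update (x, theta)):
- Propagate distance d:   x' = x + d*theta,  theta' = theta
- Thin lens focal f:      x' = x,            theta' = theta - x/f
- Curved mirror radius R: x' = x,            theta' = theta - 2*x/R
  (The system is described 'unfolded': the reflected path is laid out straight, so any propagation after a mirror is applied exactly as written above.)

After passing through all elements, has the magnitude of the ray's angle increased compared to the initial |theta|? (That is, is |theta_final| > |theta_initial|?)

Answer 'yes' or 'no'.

Answer: no

Derivation:
Initial: x=-5.0000 theta=-0.2000
After 1 (propagate distance d=17): x=-8.4000 theta=-0.2000
After 2 (thin lens f=12): x=-8.4000 theta=0.5000
After 3 (propagate distance d=8): x=-4.4000 theta=0.5000
After 4 (thin lens f=43): x=-4.4000 theta=259/430 (≈0.6023)
After 5 (propagate distance d=14): x=867/215 (≈4.0326) theta=259/430 (≈0.6023)
After 6 (thin lens f=-48): x=867/215 (≈4.0326) theta=2361/3440 (≈0.6863)
After 7 (propagate distance d=24): x=8817/430 (≈20.5047) theta=2361/3440 (≈0.6863)
After 8 (thin lens f=41): x=8817/430 (≈20.5047) theta=5253/28208 (≈0.1862)
After 9 (propagate distance d=44 (to screen)): x=1011909/35260 (≈28.6985) theta=5253/28208 (≈0.1862)
|theta_initial|=0.2000 |theta_final|=5253/28208 (≈0.1862) -> not increased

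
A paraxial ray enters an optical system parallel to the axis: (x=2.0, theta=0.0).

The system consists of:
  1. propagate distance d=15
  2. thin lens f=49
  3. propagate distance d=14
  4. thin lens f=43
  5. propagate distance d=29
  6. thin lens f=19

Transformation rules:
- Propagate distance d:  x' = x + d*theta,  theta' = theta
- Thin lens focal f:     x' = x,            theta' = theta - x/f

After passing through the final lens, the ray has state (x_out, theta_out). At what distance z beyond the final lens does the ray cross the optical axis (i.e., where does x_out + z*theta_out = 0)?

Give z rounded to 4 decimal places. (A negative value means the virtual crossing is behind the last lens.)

Initial: x=2.0000 theta=0.0000
After 1 (propagate distance d=15): x=2.0000 theta=0.0000
After 2 (thin lens f=49): x=2.0000 theta=-2/49 (≈-0.0408)
After 3 (propagate distance d=14): x=10/7 (≈1.4286) theta=-2/49 (≈-0.0408)
After 4 (thin lens f=43): x=10/7 (≈1.4286) theta=-156/2107 (≈-0.0740)
After 5 (propagate distance d=29): x=-1514/2107 (≈-0.7186) theta=-156/2107 (≈-0.0740)
After 6 (thin lens f=19): x=-1514/2107 (≈-0.7186) theta=-1450/40033 (≈-0.0362)
z_focus = -x_out/theta_out = -(-1514/2107)/(-1450/40033) = -14383/725 ≈ -19.8386
Rounded to 4 decimal places: z = -19.8386

Answer: -19.8386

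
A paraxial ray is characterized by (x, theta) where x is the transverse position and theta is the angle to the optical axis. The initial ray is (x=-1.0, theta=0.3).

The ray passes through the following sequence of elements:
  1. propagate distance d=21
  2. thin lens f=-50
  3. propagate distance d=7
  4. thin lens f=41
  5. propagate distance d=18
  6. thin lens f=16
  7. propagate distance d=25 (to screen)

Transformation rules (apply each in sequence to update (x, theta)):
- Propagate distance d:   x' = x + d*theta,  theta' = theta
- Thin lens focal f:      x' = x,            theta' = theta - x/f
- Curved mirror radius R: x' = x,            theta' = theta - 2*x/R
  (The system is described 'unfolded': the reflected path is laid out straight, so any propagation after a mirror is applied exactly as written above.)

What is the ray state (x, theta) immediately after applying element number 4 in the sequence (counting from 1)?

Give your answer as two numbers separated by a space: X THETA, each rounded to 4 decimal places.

Answer: 8.1420 0.2074

Derivation:
Initial: x=-1.0000 theta=0.3000
After 1 (propagate distance d=21): x=5.3000 theta=0.3000
After 2 (thin lens f=-50): x=5.3000 theta=0.4060
After 3 (propagate distance d=7): x=8.1420 theta=0.4060
After 4 (thin lens f=41): x=8.1420 theta=1063/5125 (≈0.2074)
Rounded to 4 decimal places: x = 8.1420, theta = 0.2074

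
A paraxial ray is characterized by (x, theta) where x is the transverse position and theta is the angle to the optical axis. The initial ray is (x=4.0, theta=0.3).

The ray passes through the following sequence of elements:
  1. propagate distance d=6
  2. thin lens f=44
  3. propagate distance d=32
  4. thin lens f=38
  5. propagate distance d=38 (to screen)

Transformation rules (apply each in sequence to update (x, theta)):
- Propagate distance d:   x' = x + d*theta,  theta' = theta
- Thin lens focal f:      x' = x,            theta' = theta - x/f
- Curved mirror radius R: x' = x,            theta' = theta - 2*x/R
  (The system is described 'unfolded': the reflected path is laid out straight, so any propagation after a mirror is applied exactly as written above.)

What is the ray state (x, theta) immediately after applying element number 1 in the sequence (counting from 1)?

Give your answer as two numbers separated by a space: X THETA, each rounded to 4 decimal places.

Answer: 5.8000 0.3000

Derivation:
Initial: x=4.0000 theta=0.3000
After 1 (propagate distance d=6): x=5.8000 theta=0.3000
Rounded to 4 decimal places: x = 5.8000, theta = 0.3000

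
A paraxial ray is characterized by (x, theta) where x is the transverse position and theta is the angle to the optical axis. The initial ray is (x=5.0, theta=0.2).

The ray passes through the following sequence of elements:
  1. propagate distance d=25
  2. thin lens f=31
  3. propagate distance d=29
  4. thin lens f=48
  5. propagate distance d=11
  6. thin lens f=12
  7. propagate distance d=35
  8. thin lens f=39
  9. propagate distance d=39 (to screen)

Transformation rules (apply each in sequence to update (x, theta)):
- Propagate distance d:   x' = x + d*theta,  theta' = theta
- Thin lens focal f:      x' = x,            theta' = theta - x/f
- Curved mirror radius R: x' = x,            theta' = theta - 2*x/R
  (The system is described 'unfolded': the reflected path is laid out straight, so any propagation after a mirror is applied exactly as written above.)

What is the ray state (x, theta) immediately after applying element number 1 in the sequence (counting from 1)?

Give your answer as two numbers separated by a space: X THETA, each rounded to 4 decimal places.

Answer: 10.0000 0.2000

Derivation:
Initial: x=5.0000 theta=0.2000
After 1 (propagate distance d=25): x=10.0000 theta=0.2000
Rounded to 4 decimal places: x = 10.0000, theta = 0.2000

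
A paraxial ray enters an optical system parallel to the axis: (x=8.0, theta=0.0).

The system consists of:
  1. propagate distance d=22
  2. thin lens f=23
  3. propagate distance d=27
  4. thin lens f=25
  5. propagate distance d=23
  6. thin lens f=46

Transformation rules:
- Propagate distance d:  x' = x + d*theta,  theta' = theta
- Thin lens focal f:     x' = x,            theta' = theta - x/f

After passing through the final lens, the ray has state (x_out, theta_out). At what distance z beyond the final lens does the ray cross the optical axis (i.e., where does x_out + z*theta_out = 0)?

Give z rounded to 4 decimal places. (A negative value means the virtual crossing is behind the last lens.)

Answer: -70.0209

Derivation:
Initial: x=8.0000 theta=0.0000
After 1 (propagate distance d=22): x=8.0000 theta=0.0000
After 2 (thin lens f=23): x=8.0000 theta=-8/23 (≈-0.3478)
After 3 (propagate distance d=27): x=-32/23 (≈-1.3913) theta=-8/23 (≈-0.3478)
After 4 (thin lens f=25): x=-32/23 (≈-1.3913) theta=-168/575 (≈-0.2922)
After 5 (propagate distance d=23): x=-4664/575 (≈-8.1113) theta=-168/575 (≈-0.2922)
After 6 (thin lens f=46): x=-4664/575 (≈-8.1113) theta=-1532/13225 (≈-0.1158)
z_focus = -x_out/theta_out = -(-4664/575)/(-1532/13225) = -26818/383 ≈ -70.0209
Rounded to 4 decimal places: z = -70.0209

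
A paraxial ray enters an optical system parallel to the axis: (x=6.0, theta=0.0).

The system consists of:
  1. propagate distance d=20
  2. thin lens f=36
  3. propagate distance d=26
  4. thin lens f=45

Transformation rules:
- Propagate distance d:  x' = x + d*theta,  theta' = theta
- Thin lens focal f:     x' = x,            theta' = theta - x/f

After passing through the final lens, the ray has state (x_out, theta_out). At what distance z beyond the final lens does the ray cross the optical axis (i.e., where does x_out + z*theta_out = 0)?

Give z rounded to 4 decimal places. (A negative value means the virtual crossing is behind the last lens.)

Initial: x=6.0000 theta=0.0000
After 1 (propagate distance d=20): x=6.0000 theta=0.0000
After 2 (thin lens f=36): x=6.0000 theta=-1/6 (≈-0.1667)
After 3 (propagate distance d=26): x=5/3 (≈1.6667) theta=-1/6 (≈-0.1667)
After 4 (thin lens f=45): x=5/3 (≈1.6667) theta=-11/54 (≈-0.2037)
z_focus = -x_out/theta_out = -(5/3)/(-11/54) = 90/11 ≈ 8.1818
Rounded to 4 decimal places: z = 8.1818

Answer: 8.1818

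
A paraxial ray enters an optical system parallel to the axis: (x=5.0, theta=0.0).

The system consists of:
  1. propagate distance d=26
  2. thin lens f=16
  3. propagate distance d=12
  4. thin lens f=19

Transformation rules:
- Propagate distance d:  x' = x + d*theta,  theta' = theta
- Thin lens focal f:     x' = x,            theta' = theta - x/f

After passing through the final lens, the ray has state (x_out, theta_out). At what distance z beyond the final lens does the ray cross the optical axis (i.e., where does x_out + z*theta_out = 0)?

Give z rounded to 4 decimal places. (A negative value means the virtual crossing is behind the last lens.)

Initial: x=5.0000 theta=0.0000
After 1 (propagate distance d=26): x=5.0000 theta=0.0000
After 2 (thin lens f=16): x=5.0000 theta=-0.3125
After 3 (propagate distance d=12): x=1.2500 theta=-0.3125
After 4 (thin lens f=19): x=1.2500 theta=-115/304 (≈-0.3783)
z_focus = -x_out/theta_out = -(1.2500)/(-115/304) = 76/23 ≈ 3.3043
Rounded to 4 decimal places: z = 3.3043

Answer: 3.3043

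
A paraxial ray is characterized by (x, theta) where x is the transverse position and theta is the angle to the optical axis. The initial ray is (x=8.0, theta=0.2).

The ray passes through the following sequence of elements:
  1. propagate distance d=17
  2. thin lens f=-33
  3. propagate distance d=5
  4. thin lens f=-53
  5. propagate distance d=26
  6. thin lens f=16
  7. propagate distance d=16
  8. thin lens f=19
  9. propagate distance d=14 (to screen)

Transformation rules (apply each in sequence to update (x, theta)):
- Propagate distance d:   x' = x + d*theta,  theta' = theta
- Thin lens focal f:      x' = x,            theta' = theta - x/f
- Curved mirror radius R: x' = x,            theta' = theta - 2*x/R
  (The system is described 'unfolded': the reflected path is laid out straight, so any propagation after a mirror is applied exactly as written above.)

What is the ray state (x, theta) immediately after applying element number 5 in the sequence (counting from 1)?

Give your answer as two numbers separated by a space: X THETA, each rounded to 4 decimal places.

Initial: x=8.0000 theta=0.2000
After 1 (propagate distance d=17): x=11.4000 theta=0.2000
After 2 (thin lens f=-33): x=11.4000 theta=6/11 (≈0.5455)
After 3 (propagate distance d=5): x=777/55 (≈14.1273) theta=6/11 (≈0.5455)
After 4 (thin lens f=-53): x=777/55 (≈14.1273) theta=2367/2915 (≈0.8120)
After 5 (propagate distance d=26): x=102723/2915 (≈35.2395) theta=2367/2915 (≈0.8120)
Rounded to 4 decimal places: x = 35.2395, theta = 0.8120

Answer: 35.2395 0.8120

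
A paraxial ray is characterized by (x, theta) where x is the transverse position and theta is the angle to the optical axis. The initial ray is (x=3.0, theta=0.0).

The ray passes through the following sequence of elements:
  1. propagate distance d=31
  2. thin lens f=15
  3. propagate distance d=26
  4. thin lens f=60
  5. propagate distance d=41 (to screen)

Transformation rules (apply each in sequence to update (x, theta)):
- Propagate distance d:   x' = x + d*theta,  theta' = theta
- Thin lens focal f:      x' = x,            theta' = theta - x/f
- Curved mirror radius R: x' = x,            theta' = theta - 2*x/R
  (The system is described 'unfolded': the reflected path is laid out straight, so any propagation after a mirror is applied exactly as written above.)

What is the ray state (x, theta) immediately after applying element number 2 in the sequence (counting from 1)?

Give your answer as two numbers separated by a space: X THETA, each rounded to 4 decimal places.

Answer: 3.0000 -0.2000

Derivation:
Initial: x=3.0000 theta=0.0000
After 1 (propagate distance d=31): x=3.0000 theta=0.0000
After 2 (thin lens f=15): x=3.0000 theta=-0.2000
Rounded to 4 decimal places: x = 3.0000, theta = -0.2000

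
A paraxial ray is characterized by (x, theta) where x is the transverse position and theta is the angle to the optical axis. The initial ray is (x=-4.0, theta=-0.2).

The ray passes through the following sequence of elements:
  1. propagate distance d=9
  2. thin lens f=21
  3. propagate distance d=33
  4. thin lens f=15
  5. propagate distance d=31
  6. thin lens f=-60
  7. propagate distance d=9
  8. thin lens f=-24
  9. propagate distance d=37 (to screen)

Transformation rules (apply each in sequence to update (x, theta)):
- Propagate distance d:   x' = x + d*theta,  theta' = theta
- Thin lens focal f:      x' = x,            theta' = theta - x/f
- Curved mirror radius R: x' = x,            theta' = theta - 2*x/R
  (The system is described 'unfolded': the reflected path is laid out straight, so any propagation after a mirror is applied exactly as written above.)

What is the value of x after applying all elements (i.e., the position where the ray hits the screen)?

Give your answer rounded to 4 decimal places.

Answer: 38.4429

Derivation:
Initial: x=-4.0000 theta=-0.2000
After 1 (propagate distance d=9): x=-5.8000 theta=-0.2000
After 2 (thin lens f=21): x=-5.8000 theta=8/105 (≈0.0762)
After 3 (propagate distance d=33): x=-23/7 (≈-3.2857) theta=8/105 (≈0.0762)
After 4 (thin lens f=15): x=-23/7 (≈-3.2857) theta=31/105 (≈0.2952)
After 5 (propagate distance d=31): x=88/15 (≈5.8667) theta=31/105 (≈0.2952)
After 6 (thin lens f=-60): x=88/15 (≈5.8667) theta=619/1575 (≈0.3930)
After 7 (propagate distance d=9): x=4937/525 (≈9.4038) theta=619/1575 (≈0.3930)
After 8 (thin lens f=-24): x=4937/525 (≈9.4038) theta=9889/12600 (≈0.7848)
After 9 (propagate distance d=37 (to screen)): x=484381/12600 (≈38.4429) theta=9889/12600 (≈0.7848)
Rounded to 4 decimal places: x = 38.4429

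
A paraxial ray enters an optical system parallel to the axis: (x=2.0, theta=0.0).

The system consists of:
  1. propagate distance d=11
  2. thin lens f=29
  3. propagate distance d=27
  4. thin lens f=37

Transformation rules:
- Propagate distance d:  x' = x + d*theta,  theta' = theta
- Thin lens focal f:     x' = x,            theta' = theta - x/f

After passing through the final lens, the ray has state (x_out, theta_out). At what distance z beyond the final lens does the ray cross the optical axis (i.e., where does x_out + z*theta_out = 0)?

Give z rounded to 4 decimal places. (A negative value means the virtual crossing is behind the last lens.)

Initial: x=2.0000 theta=0.0000
After 1 (propagate distance d=11): x=2.0000 theta=0.0000
After 2 (thin lens f=29): x=2.0000 theta=-2/29 (≈-0.0690)
After 3 (propagate distance d=27): x=4/29 (≈0.1379) theta=-2/29 (≈-0.0690)
After 4 (thin lens f=37): x=4/29 (≈0.1379) theta=-78/1073 (≈-0.0727)
z_focus = -x_out/theta_out = -(4/29)/(-78/1073) = 74/39 ≈ 1.8974
Rounded to 4 decimal places: z = 1.8974

Answer: 1.8974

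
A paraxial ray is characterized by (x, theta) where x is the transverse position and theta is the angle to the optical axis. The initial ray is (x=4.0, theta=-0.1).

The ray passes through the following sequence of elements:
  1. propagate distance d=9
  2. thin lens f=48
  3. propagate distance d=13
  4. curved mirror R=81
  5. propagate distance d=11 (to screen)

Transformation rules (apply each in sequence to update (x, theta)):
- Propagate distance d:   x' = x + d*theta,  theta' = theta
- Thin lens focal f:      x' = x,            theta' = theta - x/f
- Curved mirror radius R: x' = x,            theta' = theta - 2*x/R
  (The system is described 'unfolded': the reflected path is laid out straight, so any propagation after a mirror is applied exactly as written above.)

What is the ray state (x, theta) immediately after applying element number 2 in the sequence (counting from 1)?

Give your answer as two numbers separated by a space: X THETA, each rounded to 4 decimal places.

Answer: 3.1000 -0.1646

Derivation:
Initial: x=4.0000 theta=-0.1000
After 1 (propagate distance d=9): x=3.1000 theta=-0.1000
After 2 (thin lens f=48): x=3.1000 theta=-79/480 (≈-0.1646)
Rounded to 4 decimal places: x = 3.1000, theta = -0.1646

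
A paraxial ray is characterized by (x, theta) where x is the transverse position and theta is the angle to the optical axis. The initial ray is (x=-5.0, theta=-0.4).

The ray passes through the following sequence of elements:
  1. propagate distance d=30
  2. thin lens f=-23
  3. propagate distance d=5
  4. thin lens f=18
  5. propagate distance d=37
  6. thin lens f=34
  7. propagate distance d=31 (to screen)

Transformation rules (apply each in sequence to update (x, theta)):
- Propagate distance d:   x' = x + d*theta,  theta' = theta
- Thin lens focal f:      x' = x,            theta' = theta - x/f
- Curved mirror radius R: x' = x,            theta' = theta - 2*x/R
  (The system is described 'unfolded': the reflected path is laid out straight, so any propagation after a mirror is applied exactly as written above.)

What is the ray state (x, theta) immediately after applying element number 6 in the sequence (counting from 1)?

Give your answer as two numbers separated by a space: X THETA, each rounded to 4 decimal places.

Answer: -18.1913 0.6568

Derivation:
Initial: x=-5.0000 theta=-0.4000
After 1 (propagate distance d=30): x=-17.0000 theta=-0.4000
After 2 (thin lens f=-23): x=-17.0000 theta=-131/115 (≈-1.1391)
After 3 (propagate distance d=5): x=-522/23 (≈-22.6957) theta=-131/115 (≈-1.1391)
After 4 (thin lens f=18): x=-522/23 (≈-22.6957) theta=14/115 (≈0.1217)
After 5 (propagate distance d=37): x=-2092/115 (≈-18.1913) theta=14/115 (≈0.1217)
After 6 (thin lens f=34): x=-2092/115 (≈-18.1913) theta=1284/1955 (≈0.6568)
Rounded to 4 decimal places: x = -18.1913, theta = 0.6568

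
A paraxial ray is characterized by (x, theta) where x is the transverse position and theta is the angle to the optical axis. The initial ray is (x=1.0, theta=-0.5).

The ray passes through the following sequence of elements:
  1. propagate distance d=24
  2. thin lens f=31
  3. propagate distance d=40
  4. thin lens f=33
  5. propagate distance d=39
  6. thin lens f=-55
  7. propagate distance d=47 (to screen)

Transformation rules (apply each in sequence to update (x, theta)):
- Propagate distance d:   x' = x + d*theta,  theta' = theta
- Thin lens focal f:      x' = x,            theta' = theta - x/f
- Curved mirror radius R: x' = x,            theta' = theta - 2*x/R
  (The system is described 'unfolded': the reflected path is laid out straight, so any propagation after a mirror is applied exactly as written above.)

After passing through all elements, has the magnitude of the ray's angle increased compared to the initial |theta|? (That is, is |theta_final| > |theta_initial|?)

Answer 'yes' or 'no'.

Initial: x=1.0000 theta=-0.5000
After 1 (propagate distance d=24): x=-11.0000 theta=-0.5000
After 2 (thin lens f=31): x=-11.0000 theta=-9/62 (≈-0.1452)
After 3 (propagate distance d=40): x=-521/31 (≈-16.8065) theta=-9/62 (≈-0.1452)
After 4 (thin lens f=33): x=-521/31 (≈-16.8065) theta=745/2046 (≈0.3641)
After 5 (propagate distance d=39): x=-1777/682 (≈-2.6056) theta=745/2046 (≈0.3641)
After 6 (thin lens f=-55): x=-1777/682 (≈-2.6056) theta=17822/56265 (≈0.3168)
After 7 (propagate distance d=47 (to screen)): x=1382063/112530 (≈12.2817) theta=17822/56265 (≈0.3168)
|theta_initial|=0.5000 |theta_final|=17822/56265 (≈0.3168) -> not increased

Answer: no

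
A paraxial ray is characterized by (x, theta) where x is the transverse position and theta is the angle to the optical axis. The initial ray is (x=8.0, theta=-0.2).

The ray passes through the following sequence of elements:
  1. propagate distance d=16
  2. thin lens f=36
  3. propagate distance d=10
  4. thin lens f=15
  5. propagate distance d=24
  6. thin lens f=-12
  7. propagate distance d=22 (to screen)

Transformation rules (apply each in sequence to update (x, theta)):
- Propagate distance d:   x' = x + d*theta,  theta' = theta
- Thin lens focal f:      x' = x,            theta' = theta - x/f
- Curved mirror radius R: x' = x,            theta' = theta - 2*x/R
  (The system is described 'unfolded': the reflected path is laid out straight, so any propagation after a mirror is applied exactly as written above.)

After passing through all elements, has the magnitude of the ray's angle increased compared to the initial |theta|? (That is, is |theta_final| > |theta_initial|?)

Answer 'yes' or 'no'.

Initial: x=8.0000 theta=-0.2000
After 1 (propagate distance d=16): x=4.8000 theta=-0.2000
After 2 (thin lens f=36): x=4.8000 theta=-1/3 (≈-0.3333)
After 3 (propagate distance d=10): x=22/15 (≈1.4667) theta=-1/3 (≈-0.3333)
After 4 (thin lens f=15): x=22/15 (≈1.4667) theta=-97/225 (≈-0.4311)
After 5 (propagate distance d=24): x=-8.8800 theta=-97/225 (≈-0.4311)
After 6 (thin lens f=-12): x=-8.8800 theta=-527/450 (≈-1.1711)
After 7 (propagate distance d=22 (to screen)): x=-1559/45 (≈-34.6444) theta=-527/450 (≈-1.1711)
|theta_initial|=0.2000 |theta_final|=527/450 (≈1.1711) -> increased

Answer: yes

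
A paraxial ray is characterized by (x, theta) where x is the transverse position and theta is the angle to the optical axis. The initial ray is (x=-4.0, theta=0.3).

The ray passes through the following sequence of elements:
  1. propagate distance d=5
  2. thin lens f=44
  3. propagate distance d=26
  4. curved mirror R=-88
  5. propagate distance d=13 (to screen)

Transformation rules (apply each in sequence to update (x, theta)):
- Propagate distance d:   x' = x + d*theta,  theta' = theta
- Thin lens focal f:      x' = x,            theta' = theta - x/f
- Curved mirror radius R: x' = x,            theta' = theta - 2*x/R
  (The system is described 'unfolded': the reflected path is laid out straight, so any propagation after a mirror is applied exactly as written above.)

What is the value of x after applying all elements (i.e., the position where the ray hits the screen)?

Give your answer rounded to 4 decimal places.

Initial: x=-4.0000 theta=0.3000
After 1 (propagate distance d=5): x=-2.5000 theta=0.3000
After 2 (thin lens f=44): x=-2.5000 theta=157/440 (≈0.3568)
After 3 (propagate distance d=26): x=1491/220 (≈6.7773) theta=157/440 (≈0.3568)
After 4 (curved mirror R=-88): x=1491/220 (≈6.7773) theta=989/1936 (≈0.5108)
After 5 (propagate distance d=13 (to screen)): x=129889/9680 (≈13.4183) theta=989/1936 (≈0.5108)
Rounded to 4 decimal places: x = 13.4183

Answer: 13.4183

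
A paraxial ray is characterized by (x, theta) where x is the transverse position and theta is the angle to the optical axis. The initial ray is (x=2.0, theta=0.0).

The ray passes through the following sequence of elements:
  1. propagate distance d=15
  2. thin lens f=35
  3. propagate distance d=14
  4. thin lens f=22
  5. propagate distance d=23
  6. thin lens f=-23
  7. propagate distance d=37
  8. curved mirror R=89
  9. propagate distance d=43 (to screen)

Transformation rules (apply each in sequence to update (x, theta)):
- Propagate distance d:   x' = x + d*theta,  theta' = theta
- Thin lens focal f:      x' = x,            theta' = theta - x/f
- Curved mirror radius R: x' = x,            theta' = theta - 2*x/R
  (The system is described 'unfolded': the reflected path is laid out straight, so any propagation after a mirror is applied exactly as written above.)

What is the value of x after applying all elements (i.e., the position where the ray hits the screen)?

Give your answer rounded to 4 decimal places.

Initial: x=2.0000 theta=0.0000
After 1 (propagate distance d=15): x=2.0000 theta=0.0000
After 2 (thin lens f=35): x=2.0000 theta=-2/35 (≈-0.0571)
After 3 (propagate distance d=14): x=1.2000 theta=-2/35 (≈-0.0571)
After 4 (thin lens f=22): x=1.2000 theta=-43/385 (≈-0.1117)
After 5 (propagate distance d=23): x=-527/385 (≈-1.3688) theta=-43/385 (≈-0.1117)
After 6 (thin lens f=-23): x=-527/385 (≈-1.3688) theta=-1516/8855 (≈-0.1712)
After 7 (propagate distance d=37): x=-68213/8855 (≈-7.7033) theta=-1516/8855 (≈-0.1712)
After 8 (curved mirror R=89): x=-68213/8855 (≈-7.7033) theta=1502/788095 (≈0.0019)
After 9 (propagate distance d=43 (to screen)): x=-858053/112585 (≈-7.6214) theta=1502/788095 (≈0.0019)
Rounded to 4 decimal places: x = -7.6214

Answer: -7.6214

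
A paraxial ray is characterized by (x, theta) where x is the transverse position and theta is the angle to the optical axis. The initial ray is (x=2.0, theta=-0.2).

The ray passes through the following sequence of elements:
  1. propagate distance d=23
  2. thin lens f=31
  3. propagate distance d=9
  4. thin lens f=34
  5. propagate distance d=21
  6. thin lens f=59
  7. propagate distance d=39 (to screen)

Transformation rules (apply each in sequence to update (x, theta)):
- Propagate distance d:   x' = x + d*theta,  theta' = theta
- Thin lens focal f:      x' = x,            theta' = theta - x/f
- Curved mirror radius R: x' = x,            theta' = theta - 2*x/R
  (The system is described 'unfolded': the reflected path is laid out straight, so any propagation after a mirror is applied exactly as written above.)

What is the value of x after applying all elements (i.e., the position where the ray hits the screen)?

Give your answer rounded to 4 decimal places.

Initial: x=2.0000 theta=-0.2000
After 1 (propagate distance d=23): x=-2.6000 theta=-0.2000
After 2 (thin lens f=31): x=-2.6000 theta=-18/155 (≈-0.1161)
After 3 (propagate distance d=9): x=-113/31 (≈-3.6452) theta=-18/155 (≈-0.1161)
After 4 (thin lens f=34): x=-113/31 (≈-3.6452) theta=-47/5270 (≈-0.0089)
After 5 (propagate distance d=21): x=-20197/5270 (≈-3.8324) theta=-47/5270 (≈-0.0089)
After 6 (thin lens f=59): x=-20197/5270 (≈-3.8324) theta=8712/155465 (≈0.0560)
After 7 (propagate distance d=39 (to screen)): x=-512087/310930 (≈-1.6470) theta=8712/155465 (≈0.0560)
Rounded to 4 decimal places: x = -1.6470

Answer: -1.6470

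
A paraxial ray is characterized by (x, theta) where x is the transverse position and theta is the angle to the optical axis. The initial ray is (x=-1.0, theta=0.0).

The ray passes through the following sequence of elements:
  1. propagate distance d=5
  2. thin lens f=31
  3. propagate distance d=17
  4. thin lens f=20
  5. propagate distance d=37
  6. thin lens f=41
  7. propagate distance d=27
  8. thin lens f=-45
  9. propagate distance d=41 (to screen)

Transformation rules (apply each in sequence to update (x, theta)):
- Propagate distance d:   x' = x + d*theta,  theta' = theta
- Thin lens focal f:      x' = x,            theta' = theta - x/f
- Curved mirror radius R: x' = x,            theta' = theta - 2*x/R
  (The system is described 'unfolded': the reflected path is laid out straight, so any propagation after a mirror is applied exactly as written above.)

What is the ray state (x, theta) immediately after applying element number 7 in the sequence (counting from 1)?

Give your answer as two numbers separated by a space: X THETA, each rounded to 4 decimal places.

Answer: 2.0193 0.0164

Derivation:
Initial: x=-1.0000 theta=0.0000
After 1 (propagate distance d=5): x=-1.0000 theta=0.0000
After 2 (thin lens f=31): x=-1.0000 theta=1/31 (≈0.0323)
After 3 (propagate distance d=17): x=-14/31 (≈-0.4516) theta=1/31 (≈0.0323)
After 4 (thin lens f=20): x=-14/31 (≈-0.4516) theta=17/310 (≈0.0548)
After 5 (propagate distance d=37): x=489/310 (≈1.5774) theta=17/310 (≈0.0548)
After 6 (thin lens f=41): x=489/310 (≈1.5774) theta=104/6355 (≈0.0164)
After 7 (propagate distance d=27): x=5133/2542 (≈2.0193) theta=104/6355 (≈0.0164)
Rounded to 4 decimal places: x = 2.0193, theta = 0.0164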